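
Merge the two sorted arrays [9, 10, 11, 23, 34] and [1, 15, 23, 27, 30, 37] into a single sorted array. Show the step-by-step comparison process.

Merging process:

Compare 9 vs 1: take 1 from right. Merged: [1]
Compare 9 vs 15: take 9 from left. Merged: [1, 9]
Compare 10 vs 15: take 10 from left. Merged: [1, 9, 10]
Compare 11 vs 15: take 11 from left. Merged: [1, 9, 10, 11]
Compare 23 vs 15: take 15 from right. Merged: [1, 9, 10, 11, 15]
Compare 23 vs 23: take 23 from left. Merged: [1, 9, 10, 11, 15, 23]
Compare 34 vs 23: take 23 from right. Merged: [1, 9, 10, 11, 15, 23, 23]
Compare 34 vs 27: take 27 from right. Merged: [1, 9, 10, 11, 15, 23, 23, 27]
Compare 34 vs 30: take 30 from right. Merged: [1, 9, 10, 11, 15, 23, 23, 27, 30]
Compare 34 vs 37: take 34 from left. Merged: [1, 9, 10, 11, 15, 23, 23, 27, 30, 34]
Append remaining from right: [37]. Merged: [1, 9, 10, 11, 15, 23, 23, 27, 30, 34, 37]

Final merged array: [1, 9, 10, 11, 15, 23, 23, 27, 30, 34, 37]
Total comparisons: 10

The merged array is [1, 9, 10, 11, 15, 23, 23, 27, 30, 34, 37], requiring 10 comparisons. The merge step runs in O(n) time where n is the total number of elements.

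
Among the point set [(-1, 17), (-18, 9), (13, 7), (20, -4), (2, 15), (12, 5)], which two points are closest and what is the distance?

Computing all pairwise distances among 6 points:

d((-1, 17), (-18, 9)) = 18.7883
d((-1, 17), (13, 7)) = 17.2047
d((-1, 17), (20, -4)) = 29.6985
d((-1, 17), (2, 15)) = 3.6056
d((-1, 17), (12, 5)) = 17.6918
d((-18, 9), (13, 7)) = 31.0644
d((-18, 9), (20, -4)) = 40.1622
d((-18, 9), (2, 15)) = 20.8806
d((-18, 9), (12, 5)) = 30.2655
d((13, 7), (20, -4)) = 13.0384
d((13, 7), (2, 15)) = 13.6015
d((13, 7), (12, 5)) = 2.2361 <-- minimum
d((20, -4), (2, 15)) = 26.1725
d((20, -4), (12, 5)) = 12.0416
d((2, 15), (12, 5)) = 14.1421

Closest pair: (13, 7) and (12, 5) with distance 2.2361

The closest pair is (13, 7) and (12, 5) with Euclidean distance 2.2361. For 6 points, brute-force pairwise comparison is shown above. For large n, the divide-and-conquer algorithm (sort by x, recurse on halves, check the dividing strip) achieves O(n log n).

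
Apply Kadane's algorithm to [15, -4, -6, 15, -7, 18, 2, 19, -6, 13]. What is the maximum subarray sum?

Using Kadane's algorithm on [15, -4, -6, 15, -7, 18, 2, 19, -6, 13]:

Scanning through the array:
Position 1 (value -4): max_ending_here = 11, max_so_far = 15
Position 2 (value -6): max_ending_here = 5, max_so_far = 15
Position 3 (value 15): max_ending_here = 20, max_so_far = 20
Position 4 (value -7): max_ending_here = 13, max_so_far = 20
Position 5 (value 18): max_ending_here = 31, max_so_far = 31
Position 6 (value 2): max_ending_here = 33, max_so_far = 33
Position 7 (value 19): max_ending_here = 52, max_so_far = 52
Position 8 (value -6): max_ending_here = 46, max_so_far = 52
Position 9 (value 13): max_ending_here = 59, max_so_far = 59

Maximum subarray: [15, -4, -6, 15, -7, 18, 2, 19, -6, 13]
Maximum sum: 59

The maximum subarray is [15, -4, -6, 15, -7, 18, 2, 19, -6, 13] with sum 59. This subarray runs from index 0 to index 9.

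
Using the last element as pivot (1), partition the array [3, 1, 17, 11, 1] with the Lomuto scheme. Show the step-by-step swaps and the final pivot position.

Lomuto partition with pivot = 1:

Initial array: [3, 1, 17, 11, 1]

arr[0]=3 > 1: no swap
arr[1]=1 <= 1: swap with position 0, array becomes [1, 3, 17, 11, 1]
arr[2]=17 > 1: no swap
arr[3]=11 > 1: no swap

Place pivot at position 1: [1, 1, 17, 11, 3]
Pivot position: 1

After partitioning with pivot 1, the array becomes [1, 1, 17, 11, 3]. The pivot is placed at index 1. All elements to the left of the pivot are <= 1, and all elements to the right are > 1.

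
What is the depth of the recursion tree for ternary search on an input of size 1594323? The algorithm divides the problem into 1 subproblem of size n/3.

For divide and conquer with division factor 3:

Problem sizes at each level:
Level 0: 1594323
Level 1: 531441
Level 2: 177147
Level 3: 59049
Level 4: 19683
Level 5: 6561
Level 6: 2187
Level 7: 729
Level 8: 243
Level 9: 81
Level 10: 27
Level 11: 9
Level 12: 3
Level 13: 1

The root is level 0 and the size-1 base case is level 13 (the tree spans levels 0 through 13, i.e. 14 levels counting the root), so the depth is the number of divisions: log_3(1594323) = 13

The recursion tree depth is log_3(1594323) = 13. At each level, the problem size is divided by 3, so it takes 13 divisions to reduce to a base case of size 1. The algorithm makes 1 recursive call at each level.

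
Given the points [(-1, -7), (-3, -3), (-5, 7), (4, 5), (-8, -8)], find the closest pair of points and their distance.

Computing all pairwise distances among 5 points:

d((-1, -7), (-3, -3)) = 4.4721 <-- minimum
d((-1, -7), (-5, 7)) = 14.5602
d((-1, -7), (4, 5)) = 13.0
d((-1, -7), (-8, -8)) = 7.0711
d((-3, -3), (-5, 7)) = 10.198
d((-3, -3), (4, 5)) = 10.6301
d((-3, -3), (-8, -8)) = 7.0711
d((-5, 7), (4, 5)) = 9.2195
d((-5, 7), (-8, -8)) = 15.2971
d((4, 5), (-8, -8)) = 17.6918

Closest pair: (-1, -7) and (-3, -3) with distance 4.4721

The closest pair is (-1, -7) and (-3, -3) with Euclidean distance 4.4721. For 5 points, brute-force pairwise comparison is shown above. For large n, the divide-and-conquer algorithm (sort by x, recurse on halves, check the dividing strip) achieves O(n log n).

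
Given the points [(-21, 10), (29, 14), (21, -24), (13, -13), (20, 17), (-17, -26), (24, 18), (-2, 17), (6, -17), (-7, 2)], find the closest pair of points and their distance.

Computing all pairwise distances among 10 points:

d((-21, 10), (29, 14)) = 50.1597
d((-21, 10), (21, -24)) = 54.037
d((-21, 10), (13, -13)) = 41.0488
d((-21, 10), (20, 17)) = 41.5933
d((-21, 10), (-17, -26)) = 36.2215
d((-21, 10), (24, 18)) = 45.7056
d((-21, 10), (-2, 17)) = 20.2485
d((-21, 10), (6, -17)) = 38.1838
d((-21, 10), (-7, 2)) = 16.1245
d((29, 14), (21, -24)) = 38.833
d((29, 14), (13, -13)) = 31.3847
d((29, 14), (20, 17)) = 9.4868
d((29, 14), (-17, -26)) = 60.959
d((29, 14), (24, 18)) = 6.4031
d((29, 14), (-2, 17)) = 31.1448
d((29, 14), (6, -17)) = 38.6005
d((29, 14), (-7, 2)) = 37.9473
d((21, -24), (13, -13)) = 13.6015
d((21, -24), (20, 17)) = 41.0122
d((21, -24), (-17, -26)) = 38.0526
d((21, -24), (24, 18)) = 42.107
d((21, -24), (-2, 17)) = 47.0106
d((21, -24), (6, -17)) = 16.5529
d((21, -24), (-7, 2)) = 38.2099
d((13, -13), (20, 17)) = 30.8058
d((13, -13), (-17, -26)) = 32.6956
d((13, -13), (24, 18)) = 32.8938
d((13, -13), (-2, 17)) = 33.541
d((13, -13), (6, -17)) = 8.0623
d((13, -13), (-7, 2)) = 25.0
d((20, 17), (-17, -26)) = 56.7274
d((20, 17), (24, 18)) = 4.1231 <-- minimum
d((20, 17), (-2, 17)) = 22.0
d((20, 17), (6, -17)) = 36.7696
d((20, 17), (-7, 2)) = 30.8869
d((-17, -26), (24, 18)) = 60.1415
d((-17, -26), (-2, 17)) = 45.5412
d((-17, -26), (6, -17)) = 24.6982
d((-17, -26), (-7, 2)) = 29.7321
d((24, 18), (-2, 17)) = 26.0192
d((24, 18), (6, -17)) = 39.3573
d((24, 18), (-7, 2)) = 34.8855
d((-2, 17), (6, -17)) = 34.9285
d((-2, 17), (-7, 2)) = 15.8114
d((6, -17), (-7, 2)) = 23.0217

Closest pair: (20, 17) and (24, 18) with distance 4.1231

The closest pair is (20, 17) and (24, 18) with Euclidean distance 4.1231. For 10 points, brute-force pairwise comparison is shown above. For large n, the divide-and-conquer algorithm (sort by x, recurse on halves, check the dividing strip) achieves O(n log n).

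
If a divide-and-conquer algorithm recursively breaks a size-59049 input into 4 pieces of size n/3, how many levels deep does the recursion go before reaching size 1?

For divide and conquer with division factor 3:

Problem sizes at each level:
Level 0: 59049
Level 1: 19683
Level 2: 6561
Level 3: 2187
Level 4: 729
Level 5: 243
Level 6: 81
Level 7: 27
Level 8: 9
Level 9: 3
Level 10: 1

The root is level 0 and the size-1 base case is level 10 (the tree spans levels 0 through 10, i.e. 11 levels counting the root), so the depth is the number of divisions: log_3(59049) = 10

The recursion tree depth is log_3(59049) = 10. At each level, the problem size is divided by 3, so it takes 10 divisions to reduce to a base case of size 1. The algorithm makes 4 recursive calls at each level.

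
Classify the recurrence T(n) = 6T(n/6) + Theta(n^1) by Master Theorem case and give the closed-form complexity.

Master Theorem for T(n) = 6T(n/6) + O(n^1):

a = 6, b = 6, c = 1
log_b(a) = log_6(6) = 1.0000

Case 2: c = 1 = log_6(6) = 1.0000
T(n) = O(n^1 log n) = O(n log n)

For T(n) = 6T(n/6) + O(n^1): log_6(6) = 1.0000. This is Case 2 of the Master Theorem (c = log_b(a), equal work at all levels), giving O(n log n).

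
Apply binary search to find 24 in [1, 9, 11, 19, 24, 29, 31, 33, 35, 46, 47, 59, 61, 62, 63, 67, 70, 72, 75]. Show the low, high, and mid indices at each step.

Binary search for 24 in [1, 9, 11, 19, 24, 29, 31, 33, 35, 46, 47, 59, 61, 62, 63, 67, 70, 72, 75]:

lo=0, hi=18, mid=9, arr[mid]=46 -> 46 > 24, search left half
lo=0, hi=8, mid=4, arr[mid]=24 -> Found target at index 4!

Binary search finds 24 at index 4 after 2 comparisons. The search repeatedly halves the search space by comparing with the middle element.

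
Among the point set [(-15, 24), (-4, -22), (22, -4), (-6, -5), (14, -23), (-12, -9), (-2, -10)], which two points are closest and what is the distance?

Computing all pairwise distances among 7 points:

d((-15, 24), (-4, -22)) = 47.2969
d((-15, 24), (22, -4)) = 46.4004
d((-15, 24), (-6, -5)) = 30.3645
d((-15, 24), (14, -23)) = 55.2268
d((-15, 24), (-12, -9)) = 33.1361
d((-15, 24), (-2, -10)) = 36.4005
d((-4, -22), (22, -4)) = 31.6228
d((-4, -22), (-6, -5)) = 17.1172
d((-4, -22), (14, -23)) = 18.0278
d((-4, -22), (-12, -9)) = 15.2643
d((-4, -22), (-2, -10)) = 12.1655
d((22, -4), (-6, -5)) = 28.0179
d((22, -4), (14, -23)) = 20.6155
d((22, -4), (-12, -9)) = 34.3657
d((22, -4), (-2, -10)) = 24.7386
d((-6, -5), (14, -23)) = 26.9072
d((-6, -5), (-12, -9)) = 7.2111
d((-6, -5), (-2, -10)) = 6.4031 <-- minimum
d((14, -23), (-12, -9)) = 29.5296
d((14, -23), (-2, -10)) = 20.6155
d((-12, -9), (-2, -10)) = 10.0499

Closest pair: (-6, -5) and (-2, -10) with distance 6.4031

The closest pair is (-6, -5) and (-2, -10) with Euclidean distance 6.4031. For 7 points, brute-force pairwise comparison is shown above. For large n, the divide-and-conquer algorithm (sort by x, recurse on halves, check the dividing strip) achieves O(n log n).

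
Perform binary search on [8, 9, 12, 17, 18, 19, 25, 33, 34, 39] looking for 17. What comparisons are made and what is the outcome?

Binary search for 17 in [8, 9, 12, 17, 18, 19, 25, 33, 34, 39]:

lo=0, hi=9, mid=4, arr[mid]=18 -> 18 > 17, search left half
lo=0, hi=3, mid=1, arr[mid]=9 -> 9 < 17, search right half
lo=2, hi=3, mid=2, arr[mid]=12 -> 12 < 17, search right half
lo=3, hi=3, mid=3, arr[mid]=17 -> Found target at index 3!

Binary search finds 17 at index 3 after 4 comparisons. The search repeatedly halves the search space by comparing with the middle element.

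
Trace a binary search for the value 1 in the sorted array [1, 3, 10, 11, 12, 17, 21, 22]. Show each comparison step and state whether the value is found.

Binary search for 1 in [1, 3, 10, 11, 12, 17, 21, 22]:

lo=0, hi=7, mid=3, arr[mid]=11 -> 11 > 1, search left half
lo=0, hi=2, mid=1, arr[mid]=3 -> 3 > 1, search left half
lo=0, hi=0, mid=0, arr[mid]=1 -> Found target at index 0!

Binary search finds 1 at index 0 after 3 comparisons. The search repeatedly halves the search space by comparing with the middle element.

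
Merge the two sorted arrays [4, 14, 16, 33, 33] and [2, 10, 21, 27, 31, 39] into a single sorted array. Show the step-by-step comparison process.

Merging process:

Compare 4 vs 2: take 2 from right. Merged: [2]
Compare 4 vs 10: take 4 from left. Merged: [2, 4]
Compare 14 vs 10: take 10 from right. Merged: [2, 4, 10]
Compare 14 vs 21: take 14 from left. Merged: [2, 4, 10, 14]
Compare 16 vs 21: take 16 from left. Merged: [2, 4, 10, 14, 16]
Compare 33 vs 21: take 21 from right. Merged: [2, 4, 10, 14, 16, 21]
Compare 33 vs 27: take 27 from right. Merged: [2, 4, 10, 14, 16, 21, 27]
Compare 33 vs 31: take 31 from right. Merged: [2, 4, 10, 14, 16, 21, 27, 31]
Compare 33 vs 39: take 33 from left. Merged: [2, 4, 10, 14, 16, 21, 27, 31, 33]
Compare 33 vs 39: take 33 from left. Merged: [2, 4, 10, 14, 16, 21, 27, 31, 33, 33]
Append remaining from right: [39]. Merged: [2, 4, 10, 14, 16, 21, 27, 31, 33, 33, 39]

Final merged array: [2, 4, 10, 14, 16, 21, 27, 31, 33, 33, 39]
Total comparisons: 10

The merged array is [2, 4, 10, 14, 16, 21, 27, 31, 33, 33, 39], requiring 10 comparisons. The merge step runs in O(n) time where n is the total number of elements.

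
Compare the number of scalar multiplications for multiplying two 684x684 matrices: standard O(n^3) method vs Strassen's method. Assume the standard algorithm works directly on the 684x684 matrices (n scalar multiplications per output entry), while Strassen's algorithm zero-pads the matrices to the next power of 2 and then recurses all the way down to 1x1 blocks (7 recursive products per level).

Matrix multiplication for 684x684 matrices:

Strassen's algorithm requires power-of-2 dimensions. Pad 684x684 to 1024x1024 (next power of 2).

Standard algorithm: 684^3 = 320013504 multiplications
Strassen's algorithm: 7^(log2(1024)) = 7^10 = 282475249 multiplications
Savings: 320013504 - 282475249 = 37538255 multiplications

Standard: 320013504 multiplications (684^3). Strassen: 282475249 multiplications (7^10, after padding to 1024x1024). Strassen reduces 8 recursive multiplications to 7 at each level.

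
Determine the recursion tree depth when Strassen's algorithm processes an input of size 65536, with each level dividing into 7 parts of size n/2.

For divide and conquer with division factor 2:

Problem sizes at each level:
Level 0: 65536
Level 1: 32768
Level 2: 16384
Level 3: 8192
Level 4: 4096
Level 5: 2048
Level 6: 1024
Level 7: 512
Level 8: 256
Level 9: 128
Level 10: 64
Level 11: 32
Level 12: 16
Level 13: 8
Level 14: 4
Level 15: 2
Level 16: 1

The root is level 0 and the size-1 base case is level 16 (the tree spans levels 0 through 16, i.e. 17 levels counting the root), so the depth is the number of divisions: log_2(65536) = 16

The recursion tree depth is log_2(65536) = 16. At each level, the problem size is divided by 2, so it takes 16 divisions to reduce to a base case of size 1. The algorithm makes 7 recursive calls at each level.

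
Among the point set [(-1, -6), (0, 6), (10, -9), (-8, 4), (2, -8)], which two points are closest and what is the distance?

Computing all pairwise distances among 5 points:

d((-1, -6), (0, 6)) = 12.0416
d((-1, -6), (10, -9)) = 11.4018
d((-1, -6), (-8, 4)) = 12.2066
d((-1, -6), (2, -8)) = 3.6056 <-- minimum
d((0, 6), (10, -9)) = 18.0278
d((0, 6), (-8, 4)) = 8.2462
d((0, 6), (2, -8)) = 14.1421
d((10, -9), (-8, 4)) = 22.2036
d((10, -9), (2, -8)) = 8.0623
d((-8, 4), (2, -8)) = 15.6205

Closest pair: (-1, -6) and (2, -8) with distance 3.6056

The closest pair is (-1, -6) and (2, -8) with Euclidean distance 3.6056. For 5 points, brute-force pairwise comparison is shown above. For large n, the divide-and-conquer algorithm (sort by x, recurse on halves, check the dividing strip) achieves O(n log n).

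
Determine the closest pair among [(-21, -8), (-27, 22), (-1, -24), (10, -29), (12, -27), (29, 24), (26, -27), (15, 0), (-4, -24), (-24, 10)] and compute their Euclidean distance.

Computing all pairwise distances among 10 points:

d((-21, -8), (-27, 22)) = 30.5941
d((-21, -8), (-1, -24)) = 25.6125
d((-21, -8), (10, -29)) = 37.4433
d((-21, -8), (12, -27)) = 38.0789
d((-21, -8), (29, 24)) = 59.3633
d((-21, -8), (26, -27)) = 50.6952
d((-21, -8), (15, 0)) = 36.8782
d((-21, -8), (-4, -24)) = 23.3452
d((-21, -8), (-24, 10)) = 18.2483
d((-27, 22), (-1, -24)) = 52.8394
d((-27, 22), (10, -29)) = 63.0079
d((-27, 22), (12, -27)) = 62.6259
d((-27, 22), (29, 24)) = 56.0357
d((-27, 22), (26, -27)) = 72.1803
d((-27, 22), (15, 0)) = 47.4131
d((-27, 22), (-4, -24)) = 51.4296
d((-27, 22), (-24, 10)) = 12.3693
d((-1, -24), (10, -29)) = 12.083
d((-1, -24), (12, -27)) = 13.3417
d((-1, -24), (29, 24)) = 56.6039
d((-1, -24), (26, -27)) = 27.1662
d((-1, -24), (15, 0)) = 28.8444
d((-1, -24), (-4, -24)) = 3.0
d((-1, -24), (-24, 10)) = 41.0488
d((10, -29), (12, -27)) = 2.8284 <-- minimum
d((10, -29), (29, 24)) = 56.3028
d((10, -29), (26, -27)) = 16.1245
d((10, -29), (15, 0)) = 29.4279
d((10, -29), (-4, -24)) = 14.8661
d((10, -29), (-24, 10)) = 51.7397
d((12, -27), (29, 24)) = 53.7587
d((12, -27), (26, -27)) = 14.0
d((12, -27), (15, 0)) = 27.1662
d((12, -27), (-4, -24)) = 16.2788
d((12, -27), (-24, 10)) = 51.6236
d((29, 24), (26, -27)) = 51.0882
d((29, 24), (15, 0)) = 27.7849
d((29, 24), (-4, -24)) = 58.2495
d((29, 24), (-24, 10)) = 54.8179
d((26, -27), (15, 0)) = 29.1548
d((26, -27), (-4, -24)) = 30.1496
d((26, -27), (-24, 10)) = 62.2013
d((15, 0), (-4, -24)) = 30.6105
d((15, 0), (-24, 10)) = 40.2616
d((-4, -24), (-24, 10)) = 39.4462

Closest pair: (10, -29) and (12, -27) with distance 2.8284

The closest pair is (10, -29) and (12, -27) with Euclidean distance 2.8284. For 10 points, brute-force pairwise comparison is shown above. For large n, the divide-and-conquer algorithm (sort by x, recurse on halves, check the dividing strip) achieves O(n log n).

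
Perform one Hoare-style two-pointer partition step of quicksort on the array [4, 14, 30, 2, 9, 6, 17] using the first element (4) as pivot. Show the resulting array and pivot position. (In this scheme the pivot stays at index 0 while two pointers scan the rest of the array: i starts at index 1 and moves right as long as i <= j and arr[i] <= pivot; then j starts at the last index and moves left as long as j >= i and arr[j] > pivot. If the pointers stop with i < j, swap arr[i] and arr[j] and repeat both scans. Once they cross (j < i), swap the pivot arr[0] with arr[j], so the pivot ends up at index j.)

Hoare-style two-pointer partition with pivot = 4:

Initial array: [4, 14, 30, 2, 9, 6, 17]

Pointers start at i = 1, j = 6.
i stops at index 1 (arr[1]=14 > 4), j stops at index 3 (arr[3]=2 <= 4): swap arr[1] and arr[3], array becomes [4, 2, 30, 14, 9, 6, 17]
i ends at 2, j ends at 1: the pointers have crossed (j < i), so scanning stops.

Swap pivot arr[0] with arr[1] to place pivot at position 1: [2, 4, 30, 14, 9, 6, 17]
Pivot position: 1

After partitioning with pivot 4, the array becomes [2, 4, 30, 14, 9, 6, 17]. The pivot is placed at index 1. All elements to the left of the pivot are <= 4, and all elements to the right are > 4.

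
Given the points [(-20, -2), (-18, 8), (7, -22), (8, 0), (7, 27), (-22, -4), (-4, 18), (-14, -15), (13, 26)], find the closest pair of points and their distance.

Computing all pairwise distances among 9 points:

d((-20, -2), (-18, 8)) = 10.198
d((-20, -2), (7, -22)) = 33.6006
d((-20, -2), (8, 0)) = 28.0713
d((-20, -2), (7, 27)) = 39.6232
d((-20, -2), (-22, -4)) = 2.8284 <-- minimum
d((-20, -2), (-4, 18)) = 25.6125
d((-20, -2), (-14, -15)) = 14.3178
d((-20, -2), (13, 26)) = 43.2782
d((-18, 8), (7, -22)) = 39.0512
d((-18, 8), (8, 0)) = 27.2029
d((-18, 8), (7, 27)) = 31.4006
d((-18, 8), (-22, -4)) = 12.6491
d((-18, 8), (-4, 18)) = 17.2047
d((-18, 8), (-14, -15)) = 23.3452
d((-18, 8), (13, 26)) = 35.8469
d((7, -22), (8, 0)) = 22.0227
d((7, -22), (7, 27)) = 49.0
d((7, -22), (-22, -4)) = 34.1321
d((7, -22), (-4, 18)) = 41.4849
d((7, -22), (-14, -15)) = 22.1359
d((7, -22), (13, 26)) = 48.3735
d((8, 0), (7, 27)) = 27.0185
d((8, 0), (-22, -4)) = 30.2655
d((8, 0), (-4, 18)) = 21.6333
d((8, 0), (-14, -15)) = 26.6271
d((8, 0), (13, 26)) = 26.4764
d((7, 27), (-22, -4)) = 42.45
d((7, 27), (-4, 18)) = 14.2127
d((7, 27), (-14, -15)) = 46.9574
d((7, 27), (13, 26)) = 6.0828
d((-22, -4), (-4, 18)) = 28.4253
d((-22, -4), (-14, -15)) = 13.6015
d((-22, -4), (13, 26)) = 46.0977
d((-4, 18), (-14, -15)) = 34.4819
d((-4, 18), (13, 26)) = 18.7883
d((-14, -15), (13, 26)) = 49.0918

Closest pair: (-20, -2) and (-22, -4) with distance 2.8284

The closest pair is (-20, -2) and (-22, -4) with Euclidean distance 2.8284. For 9 points, brute-force pairwise comparison is shown above. For large n, the divide-and-conquer algorithm (sort by x, recurse on halves, check the dividing strip) achieves O(n log n).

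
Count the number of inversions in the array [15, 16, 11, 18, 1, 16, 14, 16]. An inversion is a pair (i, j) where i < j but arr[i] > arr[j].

Finding inversions in [15, 16, 11, 18, 1, 16, 14, 16]:

(0, 2): arr[0]=15 > arr[2]=11
(0, 4): arr[0]=15 > arr[4]=1
(0, 6): arr[0]=15 > arr[6]=14
(1, 2): arr[1]=16 > arr[2]=11
(1, 4): arr[1]=16 > arr[4]=1
(1, 6): arr[1]=16 > arr[6]=14
(2, 4): arr[2]=11 > arr[4]=1
(3, 4): arr[3]=18 > arr[4]=1
(3, 5): arr[3]=18 > arr[5]=16
(3, 6): arr[3]=18 > arr[6]=14
(3, 7): arr[3]=18 > arr[7]=16
(5, 6): arr[5]=16 > arr[6]=14

Total inversions: 12

The array has 12 inversion(s): (0,2), (0,4), (0,6), (1,2), (1,4), (1,6), (2,4), (3,4), (3,5), (3,6), (3,7), (5,6). Each pair (i,j) satisfies i < j and arr[i] > arr[j].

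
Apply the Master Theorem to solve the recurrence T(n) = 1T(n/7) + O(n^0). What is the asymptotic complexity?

Master Theorem for T(n) = 1T(n/7) + O(n^0):

a = 1, b = 7, c = 0
log_b(a) = log_7(1) = 0.0000

Case 2: c = 0 = log_7(1) = 0.0000
T(n) = O(n^0 log n) = O(log n)

For T(n) = 1T(n/7) + O(n^0): log_7(1) = 0.0000. This is Case 2 of the Master Theorem (c = log_b(a), equal work at all levels), giving O(log n).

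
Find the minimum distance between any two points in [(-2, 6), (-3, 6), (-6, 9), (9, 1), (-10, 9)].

Computing all pairwise distances among 5 points:

d((-2, 6), (-3, 6)) = 1.0 <-- minimum
d((-2, 6), (-6, 9)) = 5.0
d((-2, 6), (9, 1)) = 12.083
d((-2, 6), (-10, 9)) = 8.544
d((-3, 6), (-6, 9)) = 4.2426
d((-3, 6), (9, 1)) = 13.0
d((-3, 6), (-10, 9)) = 7.6158
d((-6, 9), (9, 1)) = 17.0
d((-6, 9), (-10, 9)) = 4.0
d((9, 1), (-10, 9)) = 20.6155

Closest pair: (-2, 6) and (-3, 6) with distance 1.0

The closest pair is (-2, 6) and (-3, 6) with Euclidean distance 1.0. For 5 points, brute-force pairwise comparison is shown above. For large n, the divide-and-conquer algorithm (sort by x, recurse on halves, check the dividing strip) achieves O(n log n).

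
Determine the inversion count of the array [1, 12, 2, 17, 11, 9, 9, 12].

Finding inversions in [1, 12, 2, 17, 11, 9, 9, 12]:

(1, 2): arr[1]=12 > arr[2]=2
(1, 4): arr[1]=12 > arr[4]=11
(1, 5): arr[1]=12 > arr[5]=9
(1, 6): arr[1]=12 > arr[6]=9
(3, 4): arr[3]=17 > arr[4]=11
(3, 5): arr[3]=17 > arr[5]=9
(3, 6): arr[3]=17 > arr[6]=9
(3, 7): arr[3]=17 > arr[7]=12
(4, 5): arr[4]=11 > arr[5]=9
(4, 6): arr[4]=11 > arr[6]=9

Total inversions: 10

The array has 10 inversion(s): (1,2), (1,4), (1,5), (1,6), (3,4), (3,5), (3,6), (3,7), (4,5), (4,6). Each pair (i,j) satisfies i < j and arr[i] > arr[j].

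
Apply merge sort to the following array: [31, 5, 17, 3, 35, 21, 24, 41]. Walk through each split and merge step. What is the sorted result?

Merge sort trace:

Split: [31, 5, 17, 3, 35, 21, 24, 41] -> [31, 5, 17, 3] and [35, 21, 24, 41]
  Split: [31, 5, 17, 3] -> [31, 5] and [17, 3]
    Split: [31, 5] -> [31] and [5]
    Merge: [31] + [5] -> [5, 31]
    Split: [17, 3] -> [17] and [3]
    Merge: [17] + [3] -> [3, 17]
  Merge: [5, 31] + [3, 17] -> [3, 5, 17, 31]
  Split: [35, 21, 24, 41] -> [35, 21] and [24, 41]
    Split: [35, 21] -> [35] and [21]
    Merge: [35] + [21] -> [21, 35]
    Split: [24, 41] -> [24] and [41]
    Merge: [24] + [41] -> [24, 41]
  Merge: [21, 35] + [24, 41] -> [21, 24, 35, 41]
Merge: [3, 5, 17, 31] + [21, 24, 35, 41] -> [3, 5, 17, 21, 24, 31, 35, 41]

Final sorted array: [3, 5, 17, 21, 24, 31, 35, 41]

The merge sort proceeds by recursively splitting the array and merging sorted halves.
After all merges, the sorted array is [3, 5, 17, 21, 24, 31, 35, 41].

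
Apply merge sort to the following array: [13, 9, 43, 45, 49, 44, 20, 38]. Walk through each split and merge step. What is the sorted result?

Merge sort trace:

Split: [13, 9, 43, 45, 49, 44, 20, 38] -> [13, 9, 43, 45] and [49, 44, 20, 38]
  Split: [13, 9, 43, 45] -> [13, 9] and [43, 45]
    Split: [13, 9] -> [13] and [9]
    Merge: [13] + [9] -> [9, 13]
    Split: [43, 45] -> [43] and [45]
    Merge: [43] + [45] -> [43, 45]
  Merge: [9, 13] + [43, 45] -> [9, 13, 43, 45]
  Split: [49, 44, 20, 38] -> [49, 44] and [20, 38]
    Split: [49, 44] -> [49] and [44]
    Merge: [49] + [44] -> [44, 49]
    Split: [20, 38] -> [20] and [38]
    Merge: [20] + [38] -> [20, 38]
  Merge: [44, 49] + [20, 38] -> [20, 38, 44, 49]
Merge: [9, 13, 43, 45] + [20, 38, 44, 49] -> [9, 13, 20, 38, 43, 44, 45, 49]

Final sorted array: [9, 13, 20, 38, 43, 44, 45, 49]

The merge sort proceeds by recursively splitting the array and merging sorted halves.
After all merges, the sorted array is [9, 13, 20, 38, 43, 44, 45, 49].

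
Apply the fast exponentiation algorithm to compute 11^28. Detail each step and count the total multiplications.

Computing 11^28 by squaring (build up from 11^1; each line after the first costs one multiplication):

11^1 = 11
11^2 = (11^1)^2 = 11^2 = 121
11^3 = 11 * 11^2 = 11 * 121 = 1331
11^6 = (11^3)^2 = 1331^2 = 1771561
11^7 = 11 * 11^6 = 11 * 1771561 = 19487171
11^14 = (11^7)^2 = 19487171^2 = 379749833583241
11^28 = (11^14)^2 = 379749833583241^2 = 144209936106499234037676064081

Result: 144209936106499234037676064081
Multiplications needed: 6 (6 lines after 11^1)

11^28 = 144209936106499234037676064081. Using exponentiation by squaring, this requires 6 multiplications. The key idea: if the exponent is even, square the half-power; if odd, multiply by the base once.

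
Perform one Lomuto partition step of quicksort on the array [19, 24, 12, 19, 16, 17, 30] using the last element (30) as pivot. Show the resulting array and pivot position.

Lomuto partition with pivot = 30:

Initial array: [19, 24, 12, 19, 16, 17, 30]

arr[0]=19 <= 30: swap with position 0, array becomes [19, 24, 12, 19, 16, 17, 30]
arr[1]=24 <= 30: swap with position 1, array becomes [19, 24, 12, 19, 16, 17, 30]
arr[2]=12 <= 30: swap with position 2, array becomes [19, 24, 12, 19, 16, 17, 30]
arr[3]=19 <= 30: swap with position 3, array becomes [19, 24, 12, 19, 16, 17, 30]
arr[4]=16 <= 30: swap with position 4, array becomes [19, 24, 12, 19, 16, 17, 30]
arr[5]=17 <= 30: swap with position 5, array becomes [19, 24, 12, 19, 16, 17, 30]

Place pivot at position 6: [19, 24, 12, 19, 16, 17, 30]
Pivot position: 6

After partitioning with pivot 30, the array becomes [19, 24, 12, 19, 16, 17, 30]. The pivot is placed at index 6. All elements to the left of the pivot are <= 30, and all elements to the right are > 30.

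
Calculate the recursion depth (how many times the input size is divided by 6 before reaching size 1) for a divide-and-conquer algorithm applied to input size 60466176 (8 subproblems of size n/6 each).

For divide and conquer with division factor 6:

Problem sizes at each level:
Level 0: 60466176
Level 1: 10077696
Level 2: 1679616
Level 3: 279936
Level 4: 46656
Level 5: 7776
Level 6: 1296
Level 7: 216
Level 8: 36
Level 9: 6
Level 10: 1

The root is level 0 and the size-1 base case is level 10 (the tree spans levels 0 through 10, i.e. 11 levels counting the root), so the depth is the number of divisions: log_6(60466176) = 10

The recursion tree depth is log_6(60466176) = 10. At each level, the problem size is divided by 6, so it takes 10 divisions to reduce to a base case of size 1. The algorithm makes 8 recursive calls at each level.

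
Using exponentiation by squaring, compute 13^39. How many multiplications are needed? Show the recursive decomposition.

Computing 13^39 by squaring (build up from 13^1; each line after the first costs one multiplication):

13^1 = 13
13^2 = (13^1)^2 = 13^2 = 169
13^4 = (13^2)^2 = 169^2 = 28561
13^8 = (13^4)^2 = 28561^2 = 815730721
13^9 = 13 * 13^8 = 13 * 815730721 = 10604499373
13^18 = (13^9)^2 = 10604499373^2 = 112455406951957393129
13^19 = 13 * 13^18 = 13 * 112455406951957393129 = 1461920290375446110677
13^38 = (13^19)^2 = 1461920290375446110677^2 = 2137210935411428674141543654682486133398329
13^39 = 13 * 13^38 = 13 * 2137210935411428674141543654682486133398329 = 27783742160348572763840067510872319734178277

Result: 27783742160348572763840067510872319734178277
Multiplications needed: 8 (8 lines after 13^1)

13^39 = 27783742160348572763840067510872319734178277. Using exponentiation by squaring, this requires 8 multiplications. The key idea: if the exponent is even, square the half-power; if odd, multiply by the base once.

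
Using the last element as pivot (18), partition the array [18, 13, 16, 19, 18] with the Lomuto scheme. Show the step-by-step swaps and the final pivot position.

Lomuto partition with pivot = 18:

Initial array: [18, 13, 16, 19, 18]

arr[0]=18 <= 18: swap with position 0, array becomes [18, 13, 16, 19, 18]
arr[1]=13 <= 18: swap with position 1, array becomes [18, 13, 16, 19, 18]
arr[2]=16 <= 18: swap with position 2, array becomes [18, 13, 16, 19, 18]
arr[3]=19 > 18: no swap

Place pivot at position 3: [18, 13, 16, 18, 19]
Pivot position: 3

After partitioning with pivot 18, the array becomes [18, 13, 16, 18, 19]. The pivot is placed at index 3. All elements to the left of the pivot are <= 18, and all elements to the right are > 18.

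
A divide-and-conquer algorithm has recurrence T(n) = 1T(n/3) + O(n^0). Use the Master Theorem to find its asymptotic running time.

Master Theorem for T(n) = 1T(n/3) + O(n^0):

a = 1, b = 3, c = 0
log_b(a) = log_3(1) = 0.0000

Case 2: c = 0 = log_3(1) = 0.0000
T(n) = O(n^0 log n) = O(log n)

For T(n) = 1T(n/3) + O(n^0): log_3(1) = 0.0000. This is Case 2 of the Master Theorem (c = log_b(a), equal work at all levels), giving O(log n).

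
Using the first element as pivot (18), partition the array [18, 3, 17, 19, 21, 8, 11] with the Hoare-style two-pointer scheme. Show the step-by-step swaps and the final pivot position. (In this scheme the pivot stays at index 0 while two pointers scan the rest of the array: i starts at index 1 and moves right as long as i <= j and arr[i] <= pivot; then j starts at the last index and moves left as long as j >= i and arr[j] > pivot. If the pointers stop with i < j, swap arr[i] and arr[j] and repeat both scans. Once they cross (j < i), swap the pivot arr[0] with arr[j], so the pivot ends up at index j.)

Hoare-style two-pointer partition with pivot = 18:

Initial array: [18, 3, 17, 19, 21, 8, 11]

Pointers start at i = 1, j = 6.
i stops at index 3 (arr[3]=19 > 18), j stops at index 6 (arr[6]=11 <= 18): swap arr[3] and arr[6], array becomes [18, 3, 17, 11, 21, 8, 19]
i stops at index 4 (arr[4]=21 > 18), j stops at index 5 (arr[5]=8 <= 18): swap arr[4] and arr[5], array becomes [18, 3, 17, 11, 8, 21, 19]
i ends at 5, j ends at 4: the pointers have crossed (j < i), so scanning stops.

Swap pivot arr[0] with arr[4] to place pivot at position 4: [8, 3, 17, 11, 18, 21, 19]
Pivot position: 4

After partitioning with pivot 18, the array becomes [8, 3, 17, 11, 18, 21, 19]. The pivot is placed at index 4. All elements to the left of the pivot are <= 18, and all elements to the right are > 18.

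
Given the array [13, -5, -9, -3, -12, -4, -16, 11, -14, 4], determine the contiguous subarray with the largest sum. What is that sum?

Using Kadane's algorithm on [13, -5, -9, -3, -12, -4, -16, 11, -14, 4]:

Scanning through the array:
Position 1 (value -5): max_ending_here = 8, max_so_far = 13
Position 2 (value -9): max_ending_here = -1, max_so_far = 13
Position 3 (value -3): max_ending_here = -3, max_so_far = 13
Position 4 (value -12): max_ending_here = -12, max_so_far = 13
Position 5 (value -4): max_ending_here = -4, max_so_far = 13
Position 6 (value -16): max_ending_here = -16, max_so_far = 13
Position 7 (value 11): max_ending_here = 11, max_so_far = 13
Position 8 (value -14): max_ending_here = -3, max_so_far = 13
Position 9 (value 4): max_ending_here = 4, max_so_far = 13

Maximum subarray: [13]
Maximum sum: 13

The maximum subarray is [13] with sum 13. This subarray runs from index 0 to index 0.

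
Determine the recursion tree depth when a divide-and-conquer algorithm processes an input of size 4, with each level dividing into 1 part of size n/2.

For divide and conquer with division factor 2:

Problem sizes at each level:
Level 0: 4
Level 1: 2
Level 2: 1

The root is level 0 and the size-1 base case is level 2 (the tree spans levels 0 through 2, i.e. 3 levels counting the root), so the depth is the number of divisions: log_2(4) = 2

The recursion tree depth is log_2(4) = 2. At each level, the problem size is divided by 2, so it takes 2 divisions to reduce to a base case of size 1. The algorithm makes 1 recursive call at each level.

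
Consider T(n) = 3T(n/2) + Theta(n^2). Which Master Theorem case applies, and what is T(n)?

Master Theorem for T(n) = 3T(n/2) + O(n^2):

a = 3, b = 2, c = 2
log_b(a) = log_2(3) = 1.5850

Case 3: c = 2 > log_2(3) = 1.5850
T(n) = O(n^2) = O(n^2)

For T(n) = 3T(n/2) + O(n^2): log_2(3) = 1.5850. This is Case 3 of the Master Theorem (c > log_b(a), work dominated by root), giving O(n^2).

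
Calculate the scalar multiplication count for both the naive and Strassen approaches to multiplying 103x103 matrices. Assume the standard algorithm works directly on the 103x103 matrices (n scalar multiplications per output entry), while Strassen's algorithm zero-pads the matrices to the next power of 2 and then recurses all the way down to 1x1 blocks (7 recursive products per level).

Matrix multiplication for 103x103 matrices:

Strassen's algorithm requires power-of-2 dimensions. Pad 103x103 to 128x128 (next power of 2).

Standard algorithm: 103^3 = 1092727 multiplications
Strassen's algorithm: 7^(log2(128)) = 7^7 = 823543 multiplications
Savings: 1092727 - 823543 = 269184 multiplications

Standard: 1092727 multiplications (103^3). Strassen: 823543 multiplications (7^7, after padding to 128x128). Strassen reduces 8 recursive multiplications to 7 at each level.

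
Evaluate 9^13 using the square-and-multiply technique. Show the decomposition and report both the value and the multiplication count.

Computing 9^13 by squaring (build up from 9^1; each line after the first costs one multiplication):

9^1 = 9
9^2 = (9^1)^2 = 9^2 = 81
9^3 = 9 * 9^2 = 9 * 81 = 729
9^6 = (9^3)^2 = 729^2 = 531441
9^12 = (9^6)^2 = 531441^2 = 282429536481
9^13 = 9 * 9^12 = 9 * 282429536481 = 2541865828329

Result: 2541865828329
Multiplications needed: 5 (5 lines after 9^1)

9^13 = 2541865828329. Using exponentiation by squaring, this requires 5 multiplications. The key idea: if the exponent is even, square the half-power; if odd, multiply by the base once.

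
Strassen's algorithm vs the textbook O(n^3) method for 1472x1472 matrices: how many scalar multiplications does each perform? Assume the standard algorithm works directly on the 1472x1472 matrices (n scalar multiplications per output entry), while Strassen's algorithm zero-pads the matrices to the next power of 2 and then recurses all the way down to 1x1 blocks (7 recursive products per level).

Matrix multiplication for 1472x1472 matrices:

Strassen's algorithm requires power-of-2 dimensions. Pad 1472x1472 to 2048x2048 (next power of 2).

Standard algorithm: 1472^3 = 3189506048 multiplications
Strassen's algorithm: 7^(log2(2048)) = 7^11 = 1977326743 multiplications
Savings: 3189506048 - 1977326743 = 1212179305 multiplications

Standard: 3189506048 multiplications (1472^3). Strassen: 1977326743 multiplications (7^11, after padding to 2048x2048). Strassen reduces 8 recursive multiplications to 7 at each level.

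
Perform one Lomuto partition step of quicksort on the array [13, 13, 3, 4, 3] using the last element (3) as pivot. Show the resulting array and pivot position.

Lomuto partition with pivot = 3:

Initial array: [13, 13, 3, 4, 3]

arr[0]=13 > 3: no swap
arr[1]=13 > 3: no swap
arr[2]=3 <= 3: swap with position 0, array becomes [3, 13, 13, 4, 3]
arr[3]=4 > 3: no swap

Place pivot at position 1: [3, 3, 13, 4, 13]
Pivot position: 1

After partitioning with pivot 3, the array becomes [3, 3, 13, 4, 13]. The pivot is placed at index 1. All elements to the left of the pivot are <= 3, and all elements to the right are > 3.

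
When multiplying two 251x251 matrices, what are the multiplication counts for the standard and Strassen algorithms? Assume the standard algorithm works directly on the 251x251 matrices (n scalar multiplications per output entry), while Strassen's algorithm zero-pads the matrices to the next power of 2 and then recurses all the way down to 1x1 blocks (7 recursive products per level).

Matrix multiplication for 251x251 matrices:

Strassen's algorithm requires power-of-2 dimensions. Pad 251x251 to 256x256 (next power of 2).

Standard algorithm: 251^3 = 15813251 multiplications
Strassen's algorithm: 7^(log2(256)) = 7^8 = 5764801 multiplications
Savings: 15813251 - 5764801 = 10048450 multiplications

Standard: 15813251 multiplications (251^3). Strassen: 5764801 multiplications (7^8, after padding to 256x256). Strassen reduces 8 recursive multiplications to 7 at each level.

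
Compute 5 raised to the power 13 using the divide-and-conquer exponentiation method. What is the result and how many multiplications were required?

Computing 5^13 by squaring (build up from 5^1; each line after the first costs one multiplication):

5^1 = 5
5^2 = (5^1)^2 = 5^2 = 25
5^3 = 5 * 5^2 = 5 * 25 = 125
5^6 = (5^3)^2 = 125^2 = 15625
5^12 = (5^6)^2 = 15625^2 = 244140625
5^13 = 5 * 5^12 = 5 * 244140625 = 1220703125

Result: 1220703125
Multiplications needed: 5 (5 lines after 5^1)

5^13 = 1220703125. Using exponentiation by squaring, this requires 5 multiplications. The key idea: if the exponent is even, square the half-power; if odd, multiply by the base once.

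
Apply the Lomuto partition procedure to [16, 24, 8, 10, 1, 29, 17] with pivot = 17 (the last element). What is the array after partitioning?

Lomuto partition with pivot = 17:

Initial array: [16, 24, 8, 10, 1, 29, 17]

arr[0]=16 <= 17: swap with position 0, array becomes [16, 24, 8, 10, 1, 29, 17]
arr[1]=24 > 17: no swap
arr[2]=8 <= 17: swap with position 1, array becomes [16, 8, 24, 10, 1, 29, 17]
arr[3]=10 <= 17: swap with position 2, array becomes [16, 8, 10, 24, 1, 29, 17]
arr[4]=1 <= 17: swap with position 3, array becomes [16, 8, 10, 1, 24, 29, 17]
arr[5]=29 > 17: no swap

Place pivot at position 4: [16, 8, 10, 1, 17, 29, 24]
Pivot position: 4

After partitioning with pivot 17, the array becomes [16, 8, 10, 1, 17, 29, 24]. The pivot is placed at index 4. All elements to the left of the pivot are <= 17, and all elements to the right are > 17.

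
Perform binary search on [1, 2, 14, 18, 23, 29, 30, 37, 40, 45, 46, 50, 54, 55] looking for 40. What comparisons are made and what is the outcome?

Binary search for 40 in [1, 2, 14, 18, 23, 29, 30, 37, 40, 45, 46, 50, 54, 55]:

lo=0, hi=13, mid=6, arr[mid]=30 -> 30 < 40, search right half
lo=7, hi=13, mid=10, arr[mid]=46 -> 46 > 40, search left half
lo=7, hi=9, mid=8, arr[mid]=40 -> Found target at index 8!

Binary search finds 40 at index 8 after 3 comparisons. The search repeatedly halves the search space by comparing with the middle element.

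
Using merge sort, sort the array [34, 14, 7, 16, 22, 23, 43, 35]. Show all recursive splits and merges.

Merge sort trace:

Split: [34, 14, 7, 16, 22, 23, 43, 35] -> [34, 14, 7, 16] and [22, 23, 43, 35]
  Split: [34, 14, 7, 16] -> [34, 14] and [7, 16]
    Split: [34, 14] -> [34] and [14]
    Merge: [34] + [14] -> [14, 34]
    Split: [7, 16] -> [7] and [16]
    Merge: [7] + [16] -> [7, 16]
  Merge: [14, 34] + [7, 16] -> [7, 14, 16, 34]
  Split: [22, 23, 43, 35] -> [22, 23] and [43, 35]
    Split: [22, 23] -> [22] and [23]
    Merge: [22] + [23] -> [22, 23]
    Split: [43, 35] -> [43] and [35]
    Merge: [43] + [35] -> [35, 43]
  Merge: [22, 23] + [35, 43] -> [22, 23, 35, 43]
Merge: [7, 14, 16, 34] + [22, 23, 35, 43] -> [7, 14, 16, 22, 23, 34, 35, 43]

Final sorted array: [7, 14, 16, 22, 23, 34, 35, 43]

The merge sort proceeds by recursively splitting the array and merging sorted halves.
After all merges, the sorted array is [7, 14, 16, 22, 23, 34, 35, 43].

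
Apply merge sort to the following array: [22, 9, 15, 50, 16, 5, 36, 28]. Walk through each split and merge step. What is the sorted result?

Merge sort trace:

Split: [22, 9, 15, 50, 16, 5, 36, 28] -> [22, 9, 15, 50] and [16, 5, 36, 28]
  Split: [22, 9, 15, 50] -> [22, 9] and [15, 50]
    Split: [22, 9] -> [22] and [9]
    Merge: [22] + [9] -> [9, 22]
    Split: [15, 50] -> [15] and [50]
    Merge: [15] + [50] -> [15, 50]
  Merge: [9, 22] + [15, 50] -> [9, 15, 22, 50]
  Split: [16, 5, 36, 28] -> [16, 5] and [36, 28]
    Split: [16, 5] -> [16] and [5]
    Merge: [16] + [5] -> [5, 16]
    Split: [36, 28] -> [36] and [28]
    Merge: [36] + [28] -> [28, 36]
  Merge: [5, 16] + [28, 36] -> [5, 16, 28, 36]
Merge: [9, 15, 22, 50] + [5, 16, 28, 36] -> [5, 9, 15, 16, 22, 28, 36, 50]

Final sorted array: [5, 9, 15, 16, 22, 28, 36, 50]

The merge sort proceeds by recursively splitting the array and merging sorted halves.
After all merges, the sorted array is [5, 9, 15, 16, 22, 28, 36, 50].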